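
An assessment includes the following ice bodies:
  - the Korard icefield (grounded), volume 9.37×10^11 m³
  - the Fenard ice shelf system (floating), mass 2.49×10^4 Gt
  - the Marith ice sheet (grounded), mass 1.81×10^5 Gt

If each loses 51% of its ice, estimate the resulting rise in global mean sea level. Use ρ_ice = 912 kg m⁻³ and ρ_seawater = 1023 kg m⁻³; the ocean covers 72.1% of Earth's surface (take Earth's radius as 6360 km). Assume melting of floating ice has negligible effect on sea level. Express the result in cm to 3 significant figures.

≈ 24.7 cm

Korard: 0.51 × 9.37×10^11 m³ × (912/1023) = 4.260×10^11 m³ of water.
The Fenard ice shelf system is floating and already displaces its own weight of water, so its melt adds essentially nothing to sea level.
Marith: 0.51 × 1.81×10^5 Gt = 9.231×10^16 kg; dividing by ρ_w = 1023 kg m⁻³ gives 9.023×10^13 m³ of water.
Total added water ≈ 9.066×10^13 m³ over 3.66×10^14 m² → Δh = 0.247 m = 24.7 cm.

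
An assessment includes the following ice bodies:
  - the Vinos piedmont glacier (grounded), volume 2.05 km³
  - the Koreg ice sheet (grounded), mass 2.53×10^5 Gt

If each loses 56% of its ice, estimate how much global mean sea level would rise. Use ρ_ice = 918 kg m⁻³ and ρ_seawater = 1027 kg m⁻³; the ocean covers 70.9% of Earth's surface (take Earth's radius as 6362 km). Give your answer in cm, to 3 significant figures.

≈ 38.3 cm

Vinos: 0.56 × 2.05 km³ × (918/1027) = 1.026 km³ of water.
Koreg: 0.56 × 2.53×10^5 Gt = 1.417×10^17 kg; dividing by ρ_w = 1027 kg m⁻³ gives 1.380×10^14 m³ of water.
Total added water ≈ 1.380×10^14 m³ over 3.61×10^14 m² → Δh = 0.383 m = 38.3 cm.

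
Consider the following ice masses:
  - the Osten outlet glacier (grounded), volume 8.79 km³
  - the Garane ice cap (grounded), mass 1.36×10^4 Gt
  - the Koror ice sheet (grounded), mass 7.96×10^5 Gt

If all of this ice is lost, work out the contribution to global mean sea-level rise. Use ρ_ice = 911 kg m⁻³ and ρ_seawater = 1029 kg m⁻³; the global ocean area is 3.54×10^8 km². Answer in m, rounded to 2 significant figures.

Osten: 8.79 km³ × (911/1029) = 7.782 km³ of water.
Garane: 1.36×10^4 Gt = 1.360×10^16 kg; dividing by ρ_w = 1029 kg m⁻³ gives 1.322×10^13 m³ of water.
Koror: 7.96×10^5 Gt = 7.960×10^17 kg; dividing by ρ_w = 1029 kg m⁻³ gives 7.736×10^14 m³ of water.
Total added water ≈ 7.868×10^14 m³ over 3.54×10^14 m² → Δh = 2.22 m.

≈ 2.2 m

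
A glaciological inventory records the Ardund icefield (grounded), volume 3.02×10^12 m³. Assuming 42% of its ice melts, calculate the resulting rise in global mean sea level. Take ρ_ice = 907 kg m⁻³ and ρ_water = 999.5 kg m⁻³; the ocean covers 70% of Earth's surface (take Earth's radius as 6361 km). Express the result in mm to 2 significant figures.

≈ 3.2 mm

Ardund: 0.42 × 3.02×10^12 m³ × (907/999.5) = 1.151×10^12 m³ of water.
Spread over 3.56×10^14 m² of ocean, Δh = 1.151×10^12 / 3.56×10^14 = 3.23×10^-3 m = 3.2 mm.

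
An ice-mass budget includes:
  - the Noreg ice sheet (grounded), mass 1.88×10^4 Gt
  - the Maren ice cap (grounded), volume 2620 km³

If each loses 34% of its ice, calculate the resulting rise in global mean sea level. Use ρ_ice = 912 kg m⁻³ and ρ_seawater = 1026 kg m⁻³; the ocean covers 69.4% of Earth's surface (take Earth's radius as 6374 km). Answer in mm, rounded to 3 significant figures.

≈ 19.8 mm

Noreg: 0.34 × 1.88×10^4 Gt = 6.392×10^15 kg; dividing by ρ_w = 1026 kg m⁻³ gives 6.230×10^12 m³ of water.
Maren: 0.34 × 2620 km³ × (912/1026) = 791.8 km³ of water.
Total added water ≈ 7.022×10^12 m³ over 3.54×10^14 m² → Δh = 0.0198 m = 19.8 mm.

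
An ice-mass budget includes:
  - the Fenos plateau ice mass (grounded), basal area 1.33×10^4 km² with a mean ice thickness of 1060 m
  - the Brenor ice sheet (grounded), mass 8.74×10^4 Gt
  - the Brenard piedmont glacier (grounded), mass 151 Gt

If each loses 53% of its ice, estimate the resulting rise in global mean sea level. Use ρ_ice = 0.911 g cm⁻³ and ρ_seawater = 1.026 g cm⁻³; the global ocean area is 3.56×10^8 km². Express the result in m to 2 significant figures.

≈ 0.15 m

Fenos: ice volume = 1.33×10^4 km² × 1060 m = 1.410×10^4 km³; 0.53 × 1.410×10^4 × (911/1026) = 6634 km³ of water.
Brenor: 0.53 × 8.74×10^4 Gt = 4.632×10^16 kg; dividing by ρ_w = 1.026 g cm⁻³ = 1026 kg m⁻³ gives 4.515×10^13 m³ of water.
Brenard: 0.53 × 151 Gt = 8.003×10^13 kg; dividing by ρ_w = 1026 kg m⁻³ gives 7.800×10^10 m³ of water.
Total added water ≈ 5.186×10^13 m³ over 3.56×10^14 m² → Δh = 0.146 m.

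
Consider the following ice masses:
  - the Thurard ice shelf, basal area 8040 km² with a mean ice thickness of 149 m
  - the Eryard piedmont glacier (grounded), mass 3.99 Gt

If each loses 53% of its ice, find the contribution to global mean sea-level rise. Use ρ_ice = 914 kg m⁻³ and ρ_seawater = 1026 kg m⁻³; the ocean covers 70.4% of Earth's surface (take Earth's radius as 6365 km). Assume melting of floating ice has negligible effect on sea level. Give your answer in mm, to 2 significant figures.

The Thurard ice shelf is floating and already displaces its own weight of water, so its melt adds essentially nothing to sea level.
Eryard: 0.53 × 3.99 Gt = 2.115×10^12 kg; dividing by ρ_w = 1026 kg m⁻³ gives 2.061×10^9 m³ of water.
Total added water ≈ 2.061×10^9 m³ over 3.58×10^14 m² → Δh = 5.75×10^-6 m = 5.8×10^-3 mm.

≈ 5.8×10^-3 mm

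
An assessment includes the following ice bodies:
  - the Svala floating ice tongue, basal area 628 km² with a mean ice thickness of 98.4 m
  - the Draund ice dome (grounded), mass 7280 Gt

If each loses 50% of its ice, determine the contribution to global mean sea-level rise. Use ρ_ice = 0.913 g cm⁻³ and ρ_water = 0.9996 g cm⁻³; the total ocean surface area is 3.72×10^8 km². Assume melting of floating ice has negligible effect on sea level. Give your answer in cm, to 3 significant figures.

The Svala floating ice tongue is floating and already displaces its own weight of water, so its melt adds essentially nothing to sea level.
Draund: 0.5 × 7280 Gt = 3.640×10^15 kg; dividing by ρ_w = 0.9996 g cm⁻³ = 999.6 kg m⁻³ gives 3.641×10^12 m³ of water.
Total added water ≈ 3.641×10^12 m³ over 3.72×10^14 m² → Δh = 9.79×10^-3 m = 0.979 cm.

≈ 0.979 cm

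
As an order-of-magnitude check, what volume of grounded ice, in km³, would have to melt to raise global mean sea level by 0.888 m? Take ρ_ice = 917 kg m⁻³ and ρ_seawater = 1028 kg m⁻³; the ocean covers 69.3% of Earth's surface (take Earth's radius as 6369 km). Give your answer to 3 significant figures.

≈ 3.52×10^5 km³

Required water volume = Δh × A = 0.888 m × 3.53×10^14 m² = 3.137×10^14 m³ = 3.137×10^5 km³.
Ice volume = water volume × ρ_w/ρ_ice = 3.137×10^5 × 1028/917 = 3.52×10^5 km³.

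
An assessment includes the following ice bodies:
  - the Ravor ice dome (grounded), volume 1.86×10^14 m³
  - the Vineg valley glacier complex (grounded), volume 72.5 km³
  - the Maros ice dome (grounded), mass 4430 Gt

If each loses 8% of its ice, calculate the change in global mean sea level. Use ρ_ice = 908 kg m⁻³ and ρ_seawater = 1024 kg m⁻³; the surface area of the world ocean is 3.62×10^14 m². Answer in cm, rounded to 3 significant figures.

≈ 3.74 cm

Ravor: 0.08 × 1.86×10^14 m³ × (908/1024) = 1.319×10^13 m³ of water.
Vineg: 0.08 × 72.5 km³ × (908/1024) = 5.143 km³ of water.
Maros: 0.08 × 4430 Gt = 3.544×10^14 kg; dividing by ρ_w = 1024 kg m⁻³ gives 3.461×10^11 m³ of water.
Total added water ≈ 1.355×10^13 m³ over 3.62×10^14 m² → Δh = 0.0374 m = 3.74 cm.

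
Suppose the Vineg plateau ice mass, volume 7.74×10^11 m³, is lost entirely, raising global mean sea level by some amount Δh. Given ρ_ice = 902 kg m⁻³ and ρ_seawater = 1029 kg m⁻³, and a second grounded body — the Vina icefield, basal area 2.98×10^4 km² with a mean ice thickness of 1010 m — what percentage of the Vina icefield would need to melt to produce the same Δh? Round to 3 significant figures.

≈ 2.57 %

Equal sea-level rise means equal mass of meltwater, i.e. equal mass of ice lost.
Ice mass of Vineg: 6.981×10^14 kg; ice mass of Vina: 2.715×10^16 kg.
Fraction required = 6.981×10^14 / 2.715×10^16 = 0.0257 → 2.57 %.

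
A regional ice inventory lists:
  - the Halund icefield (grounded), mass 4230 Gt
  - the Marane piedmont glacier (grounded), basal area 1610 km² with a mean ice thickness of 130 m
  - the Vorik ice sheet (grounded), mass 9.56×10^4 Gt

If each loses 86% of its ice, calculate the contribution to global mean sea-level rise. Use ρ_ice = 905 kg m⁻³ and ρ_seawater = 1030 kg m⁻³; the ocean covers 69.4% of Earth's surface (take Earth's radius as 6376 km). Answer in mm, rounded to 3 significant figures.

≈ 236 mm

Halund: 0.86 × 4230 Gt = 3.638×10^15 kg; dividing by ρ_w = 1030 kg m⁻³ gives 3.532×10^12 m³ of water.
Marane: ice volume = 1610 km² × 130 m = 209.3 km³; 0.86 × 209.3 × (905/1030) = 158.2 km³ of water.
Vorik: 0.86 × 9.56×10^4 Gt = 8.222×10^16 kg; dividing by ρ_w = 1030 kg m⁻³ gives 7.982×10^13 m³ of water.
Total added water ≈ 8.351×10^13 m³ over 3.55×10^14 m² → Δh = 0.236 m = 236 mm.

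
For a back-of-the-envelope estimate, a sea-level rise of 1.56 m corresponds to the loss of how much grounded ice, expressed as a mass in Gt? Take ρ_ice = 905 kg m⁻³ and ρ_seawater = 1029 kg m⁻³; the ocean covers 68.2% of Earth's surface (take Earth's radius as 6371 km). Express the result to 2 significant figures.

≈ 5.6×10^5 Gt

Required water volume = Δh × A = 1.56 m × 3.48×10^14 m² = 5.427×10^14 m³.
ρ_w = 1029 kg m⁻³, so the mass of water = 5.427×10^14 m³ × 1029 kg m⁻³ = 5.584×10^17 kg = 5.6×10^5 Gt (and the same mass of ice, by conservation).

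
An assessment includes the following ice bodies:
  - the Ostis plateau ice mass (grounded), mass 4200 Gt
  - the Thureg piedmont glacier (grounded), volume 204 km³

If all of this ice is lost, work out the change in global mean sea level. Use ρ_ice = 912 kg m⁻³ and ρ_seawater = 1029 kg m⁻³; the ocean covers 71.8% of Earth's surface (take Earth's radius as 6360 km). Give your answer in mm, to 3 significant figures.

Ostis: 4200 Gt = 4.200×10^15 kg; dividing by ρ_w = 1029 kg m⁻³ gives 4.082×10^12 m³ of water.
Thureg: 204 km³ × (912/1029) = 180.8 km³ of water.
Total added water ≈ 4.262×10^12 m³ over 3.65×10^14 m² → Δh = 0.0117 m = 11.7 mm.

≈ 11.7 mm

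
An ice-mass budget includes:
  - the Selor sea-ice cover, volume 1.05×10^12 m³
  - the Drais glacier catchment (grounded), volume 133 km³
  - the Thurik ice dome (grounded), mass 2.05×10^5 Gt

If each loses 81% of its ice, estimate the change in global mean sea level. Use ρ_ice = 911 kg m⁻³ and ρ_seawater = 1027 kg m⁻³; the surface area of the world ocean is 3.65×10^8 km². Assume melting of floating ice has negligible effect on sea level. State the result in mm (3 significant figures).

The Selor sea-ice cover is floating and already displaces its own weight of water, so its melt adds essentially nothing to sea level.
Drais: 0.81 × 133 km³ × (911/1027) = 95.56 km³ of water.
Thurik: 0.81 × 2.05×10^5 Gt = 1.660×10^17 kg; dividing by ρ_w = 1027 kg m⁻³ gives 1.617×10^14 m³ of water.
Total added water ≈ 1.618×10^14 m³ over 3.65×10^14 m² → Δh = 0.443 m = 443 mm.

≈ 443 mm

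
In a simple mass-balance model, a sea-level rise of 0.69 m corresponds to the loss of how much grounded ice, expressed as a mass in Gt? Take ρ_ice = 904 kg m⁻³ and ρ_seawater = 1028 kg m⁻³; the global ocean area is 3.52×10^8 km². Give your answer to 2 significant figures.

Required water volume = Δh × A = 0.69 m × 3.52×10^14 m² = 2.429×10^14 m³.
ρ_w = 1028 kg m⁻³, so the mass of water = 2.429×10^14 m³ × 1028 kg m⁻³ = 2.497×10^17 kg = 2.5×10^5 Gt (and the same mass of ice, by conservation).

≈ 2.5×10^5 Gt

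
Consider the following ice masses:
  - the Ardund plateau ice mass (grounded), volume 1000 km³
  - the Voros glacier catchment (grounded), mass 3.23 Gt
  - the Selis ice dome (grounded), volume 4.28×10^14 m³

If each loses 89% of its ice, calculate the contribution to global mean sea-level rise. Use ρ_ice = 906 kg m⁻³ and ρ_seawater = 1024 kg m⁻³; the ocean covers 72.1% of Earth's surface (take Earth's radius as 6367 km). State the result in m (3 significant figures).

Ardund: 0.89 × 1000 km³ × (906/1024) = 787.4 km³ of water.
Voros: 0.89 × 3.23 Gt = 2.875×10^12 kg; dividing by ρ_w = 1024 kg m⁻³ gives 2.807×10^9 m³ of water.
Selis: 0.89 × 4.28×10^14 m³ × (906/1024) = 3.370×10^14 m³ of water.
Total added water ≈ 3.378×10^14 m³ over 3.67×10^14 m² → Δh = 0.920 m.

≈ 0.920 m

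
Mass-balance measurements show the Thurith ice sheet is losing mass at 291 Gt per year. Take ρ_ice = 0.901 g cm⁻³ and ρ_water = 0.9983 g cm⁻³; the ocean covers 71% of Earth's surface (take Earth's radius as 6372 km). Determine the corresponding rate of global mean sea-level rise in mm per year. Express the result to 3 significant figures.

≈ 0.805 mm/yr

ρ_w = 0.9983 g cm⁻³ = 998.3 kg m⁻³. Annual water volume added = 291 Gt / ρ_w = 2.910×10^14 kg / 998.3 kg m⁻³ = 2.915×10^11 m³.
Δh per year = 2.915×10^11 / 3.62×10^14 = 8.05×10^-4 m = 0.805 mm.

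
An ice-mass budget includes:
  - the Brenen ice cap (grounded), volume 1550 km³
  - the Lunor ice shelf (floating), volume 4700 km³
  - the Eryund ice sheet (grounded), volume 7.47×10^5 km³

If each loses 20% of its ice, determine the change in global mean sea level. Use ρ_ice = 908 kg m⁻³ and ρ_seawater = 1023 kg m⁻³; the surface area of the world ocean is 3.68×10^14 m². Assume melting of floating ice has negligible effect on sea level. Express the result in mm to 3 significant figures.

≈ 361 mm

Brenen: 0.2 × 1550 km³ × (908/1023) = 275.2 km³ of water.
The Lunor ice shelf is floating and already displaces its own weight of water, so its melt adds essentially nothing to sea level.
Eryund: 0.2 × 7.47×10^5 km³ × (908/1023) = 1.326×10^5 km³ of water.
Total added water ≈ 1.329×10^14 m³ over 3.68×10^14 m² → Δh = 0.361 m = 361 mm.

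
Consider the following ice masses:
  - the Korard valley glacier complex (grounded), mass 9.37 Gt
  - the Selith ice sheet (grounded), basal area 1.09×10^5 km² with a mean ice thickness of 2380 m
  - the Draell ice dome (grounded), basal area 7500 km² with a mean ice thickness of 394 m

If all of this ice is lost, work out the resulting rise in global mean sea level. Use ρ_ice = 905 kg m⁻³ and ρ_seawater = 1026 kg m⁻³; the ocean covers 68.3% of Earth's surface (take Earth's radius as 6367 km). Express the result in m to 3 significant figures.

Korard: 9.37 Gt = 9.370×10^12 kg; dividing by ρ_w = 1026 kg m⁻³ gives 9.133×10^9 m³ of water.
Selith: ice volume = 1.09×10^5 km² × 2380 m = 2.594×10^5 km³; 2.594×10^5 × (905/1026) = 2.288×10^5 km³ of water.
Draell: ice volume = 7500 km² × 394 m = 2955 km³; 2955 × (905/1026) = 2607 km³ of water.
Total added water ≈ 2.314×10^14 m³ over 3.48×10^14 m² → Δh = 0.665 m.

≈ 0.665 m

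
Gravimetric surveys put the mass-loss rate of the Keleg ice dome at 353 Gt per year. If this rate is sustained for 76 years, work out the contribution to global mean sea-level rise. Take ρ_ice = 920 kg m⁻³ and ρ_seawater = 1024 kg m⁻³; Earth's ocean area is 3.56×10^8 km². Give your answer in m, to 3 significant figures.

≈ 0.0736 m

Total mass lost = 353 Gt/yr × 76 yr = 2.683×10^4 Gt = 2.683×10^16 kg.
ρ_w = 1024 kg m⁻³, so water volume = 2.683×10^16 / 1024 = 2.620×10^13 m³.
Δh = 2.620×10^13 / 3.56×10^14 = 0.0736 m.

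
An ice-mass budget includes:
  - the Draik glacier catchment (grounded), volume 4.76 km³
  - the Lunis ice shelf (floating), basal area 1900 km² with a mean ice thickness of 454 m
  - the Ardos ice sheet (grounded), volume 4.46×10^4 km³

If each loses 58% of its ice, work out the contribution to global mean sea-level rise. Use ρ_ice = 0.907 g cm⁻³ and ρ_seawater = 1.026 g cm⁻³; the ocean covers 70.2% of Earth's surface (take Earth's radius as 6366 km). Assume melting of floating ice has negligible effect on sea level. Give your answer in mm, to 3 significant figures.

Draik: 0.58 × 4.76 km³ × (907/1026) = 2.441 km³ of water.
The Lunis ice shelf is floating and already displaces its own weight of water, so its melt adds essentially nothing to sea level.
Ardos: 0.58 × 4.46×10^4 km³ × (907/1026) = 2.287×10^4 km³ of water.
Total added water ≈ 2.287×10^13 m³ over 3.58×10^14 m² → Δh = 0.0640 m = 64.0 mm.

≈ 64.0 mm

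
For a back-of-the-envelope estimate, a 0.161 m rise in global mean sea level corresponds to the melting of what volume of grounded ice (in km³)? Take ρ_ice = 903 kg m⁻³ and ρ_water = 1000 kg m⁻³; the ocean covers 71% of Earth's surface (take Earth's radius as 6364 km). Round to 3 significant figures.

Required water volume = Δh × A = 0.161 m × 3.61×10^14 m² = 5.818×10^13 m³ = 5.818×10^4 km³.
Ice volume = water volume × ρ_w/ρ_ice = 5.818×10^4 × 1000/903 = 6.44×10^4 km³.

≈ 6.44×10^4 km³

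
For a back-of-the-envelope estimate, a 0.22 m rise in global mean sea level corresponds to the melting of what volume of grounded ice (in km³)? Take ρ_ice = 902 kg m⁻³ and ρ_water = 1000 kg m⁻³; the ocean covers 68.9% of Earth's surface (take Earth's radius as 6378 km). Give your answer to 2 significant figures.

≈ 8.6×10^4 km³

Required water volume = Δh × A = 0.22 m × 3.52×10^14 m² = 7.749×10^13 m³ = 7.749×10^4 km³.
Ice volume = water volume × ρ_w/ρ_ice = 7.749×10^4 × 1000/902 = 8.6×10^4 km³.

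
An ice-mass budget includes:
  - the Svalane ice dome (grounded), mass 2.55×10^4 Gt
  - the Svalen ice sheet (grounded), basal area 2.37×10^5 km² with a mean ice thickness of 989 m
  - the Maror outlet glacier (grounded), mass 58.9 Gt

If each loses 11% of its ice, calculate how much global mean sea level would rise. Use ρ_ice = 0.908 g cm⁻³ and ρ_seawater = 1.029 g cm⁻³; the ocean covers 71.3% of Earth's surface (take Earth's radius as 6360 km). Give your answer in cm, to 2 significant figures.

Svalane: 0.11 × 2.55×10^4 Gt = 2.805×10^15 kg; dividing by ρ_w = 1.029 g cm⁻³ = 1029 kg m⁻³ gives 2.726×10^12 m³ of water.
Svalen: ice volume = 2.37×10^5 km² × 989 m = 2.344×10^5 km³; 0.11 × 2.344×10^5 × (908/1029) = 2.275×10^4 km³ of water.
Maror: 0.11 × 58.9 Gt = 6.479×10^12 kg; dividing by ρ_w = 1029 kg m⁻³ gives 6.296×10^9 m³ of water.
Total added water ≈ 2.548×10^13 m³ over 3.62×10^14 m² → Δh = 0.0703 m = 7.0 cm.

≈ 7.0 cm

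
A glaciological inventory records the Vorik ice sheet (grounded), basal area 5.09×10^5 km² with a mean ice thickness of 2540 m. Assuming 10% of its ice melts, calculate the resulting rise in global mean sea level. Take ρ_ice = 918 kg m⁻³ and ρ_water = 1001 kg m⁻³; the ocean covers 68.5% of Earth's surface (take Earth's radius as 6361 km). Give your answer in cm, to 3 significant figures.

Vorik: ice volume = 5.09×10^5 km² × 2540 m = 1.293×10^6 km³; 0.1 × 1.293×10^6 × (918/1001) = 1.186×10^5 km³ of water.
Spread over 3.48×10^14 m² of ocean, Δh = 1.186×10^14 / 3.48×10^14 = 0.340 m = 34.0 cm.

≈ 34.0 cm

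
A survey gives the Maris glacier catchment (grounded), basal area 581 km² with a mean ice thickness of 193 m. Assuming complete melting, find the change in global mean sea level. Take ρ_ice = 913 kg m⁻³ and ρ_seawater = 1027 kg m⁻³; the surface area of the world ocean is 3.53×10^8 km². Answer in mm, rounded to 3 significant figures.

≈ 0.282 mm

Maris: ice volume = 581 km² × 193 m = 112.1 km³; 112.1 × (913/1027) = 99.69 km³ of water.
Spread over 3.53×10^14 m² of ocean, Δh = 9.969×10^10 / 3.53×10^14 = 2.82×10^-4 m = 0.282 mm.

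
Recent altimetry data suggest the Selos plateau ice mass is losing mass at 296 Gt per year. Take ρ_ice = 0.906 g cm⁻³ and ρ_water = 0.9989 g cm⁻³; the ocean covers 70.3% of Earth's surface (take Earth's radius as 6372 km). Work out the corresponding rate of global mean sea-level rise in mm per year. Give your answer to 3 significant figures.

≈ 0.826 mm/yr

ρ_w = 0.9989 g cm⁻³ = 998.9 kg m⁻³. Annual water volume added = 296 Gt / ρ_w = 2.960×10^14 kg / 998.9 kg m⁻³ = 2.963×10^11 m³.
Δh per year = 2.963×10^11 / 3.59×10^14 = 8.26×10^-4 m = 0.826 mm.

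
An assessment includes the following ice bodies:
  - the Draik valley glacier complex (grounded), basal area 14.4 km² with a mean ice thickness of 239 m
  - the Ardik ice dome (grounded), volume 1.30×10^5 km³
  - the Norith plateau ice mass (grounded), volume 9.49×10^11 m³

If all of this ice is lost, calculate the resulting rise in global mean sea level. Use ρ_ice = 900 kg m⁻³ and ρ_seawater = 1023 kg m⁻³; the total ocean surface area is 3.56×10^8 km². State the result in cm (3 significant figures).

Draik: ice volume = 14.4 km² × 239 m = 3.442 km³; 3.442 × (900/1023) = 3.028 km³ of water.
Ardik: 1.30×10^5 km³ × (900/1023) = 1.144×10^5 km³ of water.
Norith: 9.49×10^11 m³ × (900/1023) = 8.349×10^11 m³ of water.
Total added water ≈ 1.152×10^14 m³ over 3.56×10^14 m² → Δh = 0.324 m = 32.4 cm.

≈ 32.4 cm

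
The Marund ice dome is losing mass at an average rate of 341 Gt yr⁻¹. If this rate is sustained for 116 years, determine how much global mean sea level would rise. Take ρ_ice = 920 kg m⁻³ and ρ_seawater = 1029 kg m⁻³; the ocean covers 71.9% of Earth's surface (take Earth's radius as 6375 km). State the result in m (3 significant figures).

≈ 0.105 m

Total mass lost = 341 Gt/yr × 116 yr = 3.956×10^4 Gt = 3.956×10^16 kg.
ρ_w = 1029 kg m⁻³, so water volume = 3.956×10^16 / 1029 = 3.844×10^13 m³.
Δh = 3.844×10^13 / 3.67×10^14 = 0.105 m.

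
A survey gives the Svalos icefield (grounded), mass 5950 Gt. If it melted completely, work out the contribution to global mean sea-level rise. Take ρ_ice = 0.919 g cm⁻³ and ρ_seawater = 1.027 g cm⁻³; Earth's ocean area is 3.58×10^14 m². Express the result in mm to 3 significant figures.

≈ 16.2 mm

Svalos: 5950 Gt = 5.950×10^15 kg; dividing by ρ_w = 1.027 g cm⁻³ = 1027 kg m⁻³ gives 5.794×10^12 m³ of water.
Spread over 3.58×10^14 m² of ocean, Δh = 5.794×10^12 / 3.58×10^14 = 0.0162 m = 16.2 mm.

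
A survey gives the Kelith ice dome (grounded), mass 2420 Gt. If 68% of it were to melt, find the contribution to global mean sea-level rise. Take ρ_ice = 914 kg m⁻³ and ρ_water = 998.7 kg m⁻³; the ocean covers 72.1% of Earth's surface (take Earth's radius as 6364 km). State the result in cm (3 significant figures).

Kelith: 0.68 × 2420 Gt = 1.646×10^15 kg; dividing by ρ_w = 998.7 kg m⁻³ gives 1.648×10^12 m³ of water.
Spread over 3.67×10^14 m² of ocean, Δh = 1.648×10^12 / 3.67×10^14 = 4.49×10^-3 m = 0.449 cm.

≈ 0.449 cm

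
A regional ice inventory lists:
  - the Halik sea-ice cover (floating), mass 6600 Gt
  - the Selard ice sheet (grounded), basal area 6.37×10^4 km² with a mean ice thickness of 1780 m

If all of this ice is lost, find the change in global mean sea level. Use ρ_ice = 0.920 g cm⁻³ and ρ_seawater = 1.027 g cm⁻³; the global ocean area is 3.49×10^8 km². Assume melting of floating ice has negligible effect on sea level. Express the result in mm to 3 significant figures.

≈ 291 mm

The Halik sea-ice cover is floating and already displaces its own weight of water, so its melt adds essentially nothing to sea level.
Selard: ice volume = 6.37×10^4 km² × 1780 m = 1.134×10^5 km³; 1.134×10^5 × (920/1027) = 1.016×10^5 km³ of water.
Total added water ≈ 1.016×10^14 m³ over 3.49×10^14 m² → Δh = 0.291 m = 291 mm.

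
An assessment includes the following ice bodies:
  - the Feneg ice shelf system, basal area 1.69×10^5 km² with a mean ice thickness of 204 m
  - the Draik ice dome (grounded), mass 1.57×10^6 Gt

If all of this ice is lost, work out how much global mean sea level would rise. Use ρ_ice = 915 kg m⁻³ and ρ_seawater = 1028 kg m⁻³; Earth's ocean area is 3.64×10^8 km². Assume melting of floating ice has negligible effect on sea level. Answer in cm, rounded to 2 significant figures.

The Feneg ice shelf system is floating and already displaces its own weight of water, so its melt adds essentially nothing to sea level.
Draik: 1.57×10^6 Gt = 1.570×10^18 kg; dividing by ρ_w = 1028 kg m⁻³ gives 1.527×10^15 m³ of water.
Total added water ≈ 1.527×10^15 m³ over 3.64×10^14 m² → Δh = 4.20 m = 420 cm.

≈ 420 cm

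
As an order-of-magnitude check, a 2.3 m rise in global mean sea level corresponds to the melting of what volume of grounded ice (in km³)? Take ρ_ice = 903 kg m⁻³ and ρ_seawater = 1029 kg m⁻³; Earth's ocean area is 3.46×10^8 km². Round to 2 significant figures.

≈ 9.1×10^5 km³

Required water volume = Δh × A = 2.3 m × 3.46×10^14 m² = 7.958×10^14 m³ = 7.958×10^5 km³.
Ice volume = water volume × ρ_w/ρ_ice = 7.958×10^5 × 1029/903 = 9.1×10^5 km³.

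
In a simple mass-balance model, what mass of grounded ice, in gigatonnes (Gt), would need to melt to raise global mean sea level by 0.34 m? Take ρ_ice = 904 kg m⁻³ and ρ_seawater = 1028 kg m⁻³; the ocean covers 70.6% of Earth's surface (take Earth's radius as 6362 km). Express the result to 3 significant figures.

Required water volume = Δh × A = 0.34 m × 3.59×10^14 m² = 1.221×10^14 m³.
ρ_w = 1028 kg m⁻³, so the mass of water = 1.221×10^14 m³ × 1028 kg m⁻³ = 1.255×10^17 kg = 1.26×10^5 Gt (and the same mass of ice, by conservation).

≈ 1.26×10^5 Gt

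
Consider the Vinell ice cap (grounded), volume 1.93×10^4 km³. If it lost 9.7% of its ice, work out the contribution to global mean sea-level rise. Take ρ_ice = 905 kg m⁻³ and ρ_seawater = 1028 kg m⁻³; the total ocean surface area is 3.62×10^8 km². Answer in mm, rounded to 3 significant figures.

≈ 4.55 mm

Vinell: 0.097 × 1.93×10^4 km³ × (905/1028) = 1648 km³ of water.
Spread over 3.62×10^14 m² of ocean, Δh = 1.648×10^12 / 3.62×10^14 = 4.55×10^-3 m = 4.55 mm.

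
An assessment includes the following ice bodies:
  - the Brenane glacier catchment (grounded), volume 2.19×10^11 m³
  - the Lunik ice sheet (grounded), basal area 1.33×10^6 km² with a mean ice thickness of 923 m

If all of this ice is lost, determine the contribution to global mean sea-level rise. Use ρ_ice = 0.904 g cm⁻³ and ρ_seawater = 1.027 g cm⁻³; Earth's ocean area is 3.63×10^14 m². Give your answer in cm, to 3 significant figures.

≈ 298 cm

Brenane: 2.19×10^11 m³ × (904/1027) = 1.928×10^11 m³ of water.
Lunik: ice volume = 1.33×10^6 km² × 923 m = 1.228×10^6 km³; 1.228×10^6 × (904/1027) = 1.081×10^6 km³ of water.
Total added water ≈ 1.081×10^15 m³ over 3.63×10^14 m² → Δh = 2.98 m = 298 cm.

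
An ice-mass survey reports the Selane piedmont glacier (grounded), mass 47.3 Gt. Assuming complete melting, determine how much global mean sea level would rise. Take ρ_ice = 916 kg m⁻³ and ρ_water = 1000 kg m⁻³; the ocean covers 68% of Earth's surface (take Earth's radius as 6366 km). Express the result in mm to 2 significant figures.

≈ 0.14 mm

Selane: 47.3 Gt = 4.730×10^13 kg; dividing by ρ_w = 1000 kg m⁻³ gives 4.730×10^10 m³ of water.
Spread over 3.46×10^14 m² of ocean, Δh = 4.730×10^10 / 3.46×10^14 = 1.37×10^-4 m = 0.14 mm.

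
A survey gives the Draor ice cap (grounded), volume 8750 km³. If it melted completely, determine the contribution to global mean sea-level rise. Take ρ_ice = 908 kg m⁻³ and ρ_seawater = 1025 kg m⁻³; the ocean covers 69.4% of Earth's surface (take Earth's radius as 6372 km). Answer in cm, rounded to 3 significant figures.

Draor: 8750 km³ × (908/1025) = 7751 km³ of water.
Spread over 3.54×10^14 m² of ocean, Δh = 7.751×10^12 / 3.54×10^14 = 0.0219 m = 2.19 cm.

≈ 2.19 cm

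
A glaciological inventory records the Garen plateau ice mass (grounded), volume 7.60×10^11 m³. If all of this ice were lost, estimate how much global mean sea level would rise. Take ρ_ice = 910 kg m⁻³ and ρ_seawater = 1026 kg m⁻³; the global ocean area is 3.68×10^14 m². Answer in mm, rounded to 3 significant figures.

Garen: 7.60×10^11 m³ × (910/1026) = 6.741×10^11 m³ of water.
Spread over 3.68×10^14 m² of ocean, Δh = 6.741×10^11 / 3.68×10^14 = 1.83×10^-3 m = 1.83 mm.

≈ 1.83 mm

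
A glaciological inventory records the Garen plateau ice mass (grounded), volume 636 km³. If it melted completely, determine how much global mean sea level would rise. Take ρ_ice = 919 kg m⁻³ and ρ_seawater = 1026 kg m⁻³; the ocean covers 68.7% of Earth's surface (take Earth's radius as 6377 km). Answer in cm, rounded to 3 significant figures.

Garen: 636 km³ × (919/1026) = 569.7 km³ of water.
Spread over 3.51×10^14 m² of ocean, Δh = 5.697×10^11 / 3.51×10^14 = 1.62×10^-3 m = 0.162 cm.

≈ 0.162 cm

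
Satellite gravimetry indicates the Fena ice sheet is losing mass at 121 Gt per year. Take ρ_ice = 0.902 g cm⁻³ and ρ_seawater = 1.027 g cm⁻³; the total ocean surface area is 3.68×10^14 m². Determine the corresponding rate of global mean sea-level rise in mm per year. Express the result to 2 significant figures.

≈ 0.32 mm/yr

ρ_w = 1.027 g cm⁻³ = 1027 kg m⁻³. Annual water volume added = 121 Gt / ρ_w = 1.210×10^14 kg / 1027 kg m⁻³ = 1.178×10^11 m³.
Δh per year = 1.178×10^11 / 3.68×10^14 = 3.20×10^-4 m = 0.32 mm.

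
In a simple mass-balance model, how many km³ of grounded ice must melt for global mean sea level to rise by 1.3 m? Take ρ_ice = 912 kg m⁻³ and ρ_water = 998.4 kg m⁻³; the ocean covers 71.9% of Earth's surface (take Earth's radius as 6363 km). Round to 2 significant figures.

Required water volume = Δh × A = 1.3 m × 3.66×10^14 m² = 4.756×10^14 m³ = 4.756×10^5 km³.
Ice volume = water volume × ρ_w/ρ_ice = 4.756×10^5 × 998.4/912 = 5.2×10^5 km³.

≈ 5.2×10^5 km³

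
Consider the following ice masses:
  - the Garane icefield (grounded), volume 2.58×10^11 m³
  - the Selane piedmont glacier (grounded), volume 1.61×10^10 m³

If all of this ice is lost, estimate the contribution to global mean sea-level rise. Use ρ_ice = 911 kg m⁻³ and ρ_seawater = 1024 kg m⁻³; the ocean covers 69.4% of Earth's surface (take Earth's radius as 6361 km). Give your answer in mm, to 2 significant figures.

≈ 0.69 mm

Garane: 2.58×10^11 m³ × (911/1024) = 2.295×10^11 m³ of water.
Selane: 1.61×10^10 m³ × (911/1024) = 1.432×10^10 m³ of water.
Total added water ≈ 2.439×10^11 m³ over 3.53×10^14 m² → Δh = 6.91×10^-4 m = 0.69 mm.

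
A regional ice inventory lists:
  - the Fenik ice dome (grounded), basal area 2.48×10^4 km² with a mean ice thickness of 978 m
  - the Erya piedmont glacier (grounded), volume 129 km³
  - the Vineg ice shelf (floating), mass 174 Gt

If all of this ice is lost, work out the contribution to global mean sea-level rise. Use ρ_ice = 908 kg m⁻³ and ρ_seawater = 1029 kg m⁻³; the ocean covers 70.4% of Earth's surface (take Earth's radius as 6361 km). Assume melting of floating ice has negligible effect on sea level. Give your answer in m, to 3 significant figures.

≈ 0.0601 m

Fenik: ice volume = 2.48×10^4 km² × 978 m = 2.425×10^4 km³; 2.425×10^4 × (908/1029) = 2.140×10^4 km³ of water.
Erya: 129 km³ × (908/1029) = 113.8 km³ of water.
The Vineg ice shelf is floating and already displaces its own weight of water, so its melt adds essentially nothing to sea level.
Total added water ≈ 2.152×10^13 m³ over 3.58×10^14 m² → Δh = 0.0601 m.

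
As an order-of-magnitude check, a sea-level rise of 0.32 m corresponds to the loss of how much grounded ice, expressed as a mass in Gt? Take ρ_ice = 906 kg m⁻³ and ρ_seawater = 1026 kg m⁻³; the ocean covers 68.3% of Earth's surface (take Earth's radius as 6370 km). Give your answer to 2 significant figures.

Required water volume = Δh × A = 0.32 m × 3.48×10^14 m² = 1.114×10^14 m³.
ρ_w = 1026 kg m⁻³, so the mass of water = 1.114×10^14 m³ × 1026 kg m⁻³ = 1.143×10^17 kg = 1.1×10^5 Gt (and the same mass of ice, by conservation).

≈ 1.1×10^5 Gt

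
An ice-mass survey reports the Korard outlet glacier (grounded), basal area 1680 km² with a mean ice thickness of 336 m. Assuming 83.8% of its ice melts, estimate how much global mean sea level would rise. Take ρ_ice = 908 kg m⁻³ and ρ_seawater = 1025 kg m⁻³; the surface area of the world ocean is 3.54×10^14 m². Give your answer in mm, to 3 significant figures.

Korard: ice volume = 1680 km² × 336 m = 564.5 km³; 0.838 × 564.5 × (908/1025) = 419.0 km³ of water.
Spread over 3.54×10^14 m² of ocean, Δh = 4.190×10^11 / 3.54×10^14 = 1.18×10^-3 m = 1.18 mm.

≈ 1.18 mm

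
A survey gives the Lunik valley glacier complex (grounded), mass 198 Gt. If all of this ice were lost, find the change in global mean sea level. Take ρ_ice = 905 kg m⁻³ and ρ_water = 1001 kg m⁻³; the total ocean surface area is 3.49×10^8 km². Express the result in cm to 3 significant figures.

Lunik: 198 Gt = 1.980×10^14 kg; dividing by ρ_w = 1001 kg m⁻³ gives 1.978×10^11 m³ of water.
Spread over 3.49×10^14 m² of ocean, Δh = 1.978×10^11 / 3.49×10^14 = 5.67×10^-4 m = 0.0567 cm.

≈ 0.0567 cm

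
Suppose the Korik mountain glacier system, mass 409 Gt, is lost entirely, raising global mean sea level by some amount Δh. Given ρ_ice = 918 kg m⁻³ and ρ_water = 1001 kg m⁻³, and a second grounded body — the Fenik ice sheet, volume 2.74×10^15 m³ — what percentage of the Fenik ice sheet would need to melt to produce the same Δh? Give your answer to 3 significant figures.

Equal sea-level rise means equal mass of meltwater, i.e. equal mass of ice lost.
Ice mass of Korik: 4.090×10^14 kg; ice mass of Fenik: 2.515×10^18 kg.
Fraction required = 4.090×10^14 / 2.515×10^18 = 1.63×10^-4 → 0.0163 %.

≈ 0.0163 %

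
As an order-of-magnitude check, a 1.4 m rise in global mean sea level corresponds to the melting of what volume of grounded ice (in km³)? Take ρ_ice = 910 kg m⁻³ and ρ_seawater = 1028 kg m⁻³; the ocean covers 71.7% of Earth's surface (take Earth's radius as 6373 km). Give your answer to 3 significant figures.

≈ 5.79×10^5 km³

Required water volume = Δh × A = 1.4 m × 3.66×10^14 m² = 5.123×10^14 m³ = 5.123×10^5 km³.
Ice volume = water volume × ρ_w/ρ_ice = 5.123×10^5 × 1028/910 = 5.79×10^5 km³.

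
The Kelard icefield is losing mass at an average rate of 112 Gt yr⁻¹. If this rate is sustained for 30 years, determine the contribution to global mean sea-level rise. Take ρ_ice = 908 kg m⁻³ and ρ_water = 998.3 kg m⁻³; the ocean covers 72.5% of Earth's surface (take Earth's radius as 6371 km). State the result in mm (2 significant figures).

≈ 9.1 mm

Total mass lost = 112 Gt/yr × 30 yr = 3360 Gt = 3.360×10^15 kg.
ρ_w = 998.3 kg m⁻³, so water volume = 3.360×10^15 / 998.3 = 3.366×10^12 m³.
Δh = 3.366×10^12 / 3.70×10^14 = 9.10×10^-3 m = 9.1 mm.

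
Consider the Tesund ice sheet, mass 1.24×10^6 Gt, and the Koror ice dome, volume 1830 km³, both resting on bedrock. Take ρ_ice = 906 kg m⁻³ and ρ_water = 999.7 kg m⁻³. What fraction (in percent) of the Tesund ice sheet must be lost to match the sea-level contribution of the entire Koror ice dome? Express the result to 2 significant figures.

≈ 0.13 %

Equal sea-level rise means equal mass of meltwater, i.e. equal mass of ice lost.
Ice mass of Koror: 1.658×10^15 kg; ice mass of Tesund: 1.240×10^18 kg.
Fraction required = 1.658×10^15 / 1.240×10^18 = 1.34×10^-3 → 0.13 %.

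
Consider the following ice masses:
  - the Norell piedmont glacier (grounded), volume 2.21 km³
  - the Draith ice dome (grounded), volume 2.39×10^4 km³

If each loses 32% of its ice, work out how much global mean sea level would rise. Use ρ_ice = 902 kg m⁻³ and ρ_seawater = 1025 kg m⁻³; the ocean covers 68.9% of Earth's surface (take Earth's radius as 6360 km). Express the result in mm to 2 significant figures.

≈ 19 mm

Norell: 0.32 × 2.21 km³ × (902/1025) = 0.6223 km³ of water.
Draith: 0.32 × 2.39×10^4 km³ × (902/1025) = 6730 km³ of water.
Total added water ≈ 6.731×10^12 m³ over 3.50×10^14 m² → Δh = 0.0192 m = 19 mm.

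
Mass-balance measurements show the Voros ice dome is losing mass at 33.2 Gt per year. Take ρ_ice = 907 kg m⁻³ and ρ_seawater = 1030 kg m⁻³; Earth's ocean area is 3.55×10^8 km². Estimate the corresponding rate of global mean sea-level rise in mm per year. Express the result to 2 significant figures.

≈ 0.091 mm/yr

ρ_w = 1030 kg m⁻³. Annual water volume added = 33.2 Gt / ρ_w = 3.320×10^13 kg / 1030 kg m⁻³ = 3.223×10^10 m³.
Δh per year = 3.223×10^10 / 3.55×10^14 = 9.08×10^-5 m = 0.091 mm.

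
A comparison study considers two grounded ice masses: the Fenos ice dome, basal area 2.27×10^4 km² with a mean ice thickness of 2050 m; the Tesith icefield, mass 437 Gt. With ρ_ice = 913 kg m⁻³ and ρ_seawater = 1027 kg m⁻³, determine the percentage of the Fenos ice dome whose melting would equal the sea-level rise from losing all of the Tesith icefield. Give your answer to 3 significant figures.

Equal sea-level rise means equal mass of meltwater, i.e. equal mass of ice lost.
Ice mass of Tesith: 4.370×10^14 kg; ice mass of Fenos: 4.249×10^16 kg.
Fraction required = 4.370×10^14 / 4.249×10^16 = 0.0103 → 1.03 %.

≈ 1.03 %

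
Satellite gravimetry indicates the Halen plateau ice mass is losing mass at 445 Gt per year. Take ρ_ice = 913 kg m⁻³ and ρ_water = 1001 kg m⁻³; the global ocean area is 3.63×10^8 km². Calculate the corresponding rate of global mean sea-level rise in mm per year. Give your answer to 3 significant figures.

≈ 1.22 mm/yr

ρ_w = 1001 kg m⁻³. Annual water volume added = 445 Gt / ρ_w = 4.450×10^14 kg / 1001 kg m⁻³ = 4.446×10^11 m³.
Δh per year = 4.446×10^11 / 3.63×10^14 = 1.22×10^-3 m = 1.22 mm.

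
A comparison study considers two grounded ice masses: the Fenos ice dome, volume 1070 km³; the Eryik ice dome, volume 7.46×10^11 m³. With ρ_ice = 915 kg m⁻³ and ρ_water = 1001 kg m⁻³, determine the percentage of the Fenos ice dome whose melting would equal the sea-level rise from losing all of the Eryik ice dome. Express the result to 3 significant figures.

≈ 69.7 %

Equal sea-level rise means equal mass of meltwater, i.e. equal mass of ice lost.
Ice mass of Eryik: 6.826×10^14 kg; ice mass of Fenos: 9.790×10^14 kg.
Fraction required = 6.826×10^14 / 9.790×10^14 = 0.697 → 69.7 %.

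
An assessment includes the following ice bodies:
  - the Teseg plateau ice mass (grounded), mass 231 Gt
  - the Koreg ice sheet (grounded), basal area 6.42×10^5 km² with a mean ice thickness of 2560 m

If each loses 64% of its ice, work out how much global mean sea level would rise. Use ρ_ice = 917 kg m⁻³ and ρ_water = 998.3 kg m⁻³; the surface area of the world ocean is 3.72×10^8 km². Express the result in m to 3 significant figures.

Teseg: 0.64 × 231 Gt = 1.478×10^14 kg; dividing by ρ_w = 998.3 kg m⁻³ gives 1.481×10^11 m³ of water.
Koreg: ice volume = 6.42×10^5 km² × 2560 m = 1.644×10^6 km³; 0.64 × 1.644×10^6 × (917/998.3) = 9.662×10^5 km³ of water.
Total added water ≈ 9.663×10^14 m³ over 3.72×10^14 m² → Δh = 2.60 m.

≈ 2.60 m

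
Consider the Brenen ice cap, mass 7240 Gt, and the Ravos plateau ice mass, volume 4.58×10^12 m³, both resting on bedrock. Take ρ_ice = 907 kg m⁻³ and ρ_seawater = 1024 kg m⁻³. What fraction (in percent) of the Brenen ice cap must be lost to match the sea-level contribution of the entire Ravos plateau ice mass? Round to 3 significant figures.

Equal sea-level rise means equal mass of meltwater, i.e. equal mass of ice lost.
Ice mass of Ravos: 4.154×10^15 kg; ice mass of Brenen: 7.240×10^15 kg.
Fraction required = 4.154×10^15 / 7.240×10^15 = 0.574 → 57.4 %.

≈ 57.4 %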